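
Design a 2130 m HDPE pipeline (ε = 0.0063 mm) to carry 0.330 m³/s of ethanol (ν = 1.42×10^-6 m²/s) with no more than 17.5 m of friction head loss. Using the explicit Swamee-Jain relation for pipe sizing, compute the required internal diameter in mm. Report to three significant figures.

D ≈ 430 mm

Swamee-Jain (Type III): D = 0.66·[ε^1.25·(LQ²/(gh_f))^4.75 + ν·Q^9.4·(L/(gh_f))^5.2]^0.04
LQ²/(gh_f) = 1.351; L/(gh_f) = 12.41
Term 1 = ε^1.25·(…)^4.75 = 1.32×10^-6; Term 2 = ν·Q^9.4·(…)^5.2 = 2.06×10^-5
D = 0.66·(1.32×10^-6 + 2.06×10^-5)^0.04 = 0.4297 m = 430 mm
Check: V = 2.28 m/s, Re = 6.89×10^5, f = 0.01266, h_f = 16.6 m ≈ 17.5 m ✓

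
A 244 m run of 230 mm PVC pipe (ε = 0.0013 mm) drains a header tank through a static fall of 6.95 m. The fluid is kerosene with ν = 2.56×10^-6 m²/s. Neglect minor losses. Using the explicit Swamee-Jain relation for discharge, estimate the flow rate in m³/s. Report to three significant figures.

Q ≈ 0.122 m³/s

Swamee-Jain (Type II): Q = -0.965·√(gD⁵h_f/L)·ln[ε/(3.7D) + √(3.17ν²L/(gD³h_f))]
√(gD⁵h_f/L) = √(9.81·0.230⁵·6.95/244) = 0.01341
ε/(3.7D) = 1.53×10^-6; √(3.17ν²L/(gD³h_f)) = 7.82×10^-5
Q = -0.965·0.01341·ln(7.970×10^-5) = 0.1221 m³/s
Check: V = 2.94 m/s, Re = 2.64×10^5, f = 0.01479, h_f = 6.91 m ≈ 6.95 m ✓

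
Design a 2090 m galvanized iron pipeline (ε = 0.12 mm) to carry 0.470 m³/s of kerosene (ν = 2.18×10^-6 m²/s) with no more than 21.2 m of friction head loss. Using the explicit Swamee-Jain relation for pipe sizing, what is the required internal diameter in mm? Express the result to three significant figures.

Swamee-Jain (Type III): D = 0.66·[ε^1.25·(LQ²/(gh_f))^4.75 + ν·Q^9.4·(L/(gh_f))^5.2]^0.04
LQ²/(gh_f) = 2.220; L/(gh_f) = 10.05
Term 1 = ε^1.25·(…)^4.75 = 5.55×10^-4; Term 2 = ν·Q^9.4·(…)^5.2 = 2.93×10^-4
D = 0.66·(5.55×10^-4 + 2.93×10^-4)^0.04 = 0.4974 m = 497 mm
Check: V = 2.42 m/s, Re = 5.52×10^5, f = 0.01577, h_f = 19.8 m ≈ 21.2 m ✓

D ≈ 497 mm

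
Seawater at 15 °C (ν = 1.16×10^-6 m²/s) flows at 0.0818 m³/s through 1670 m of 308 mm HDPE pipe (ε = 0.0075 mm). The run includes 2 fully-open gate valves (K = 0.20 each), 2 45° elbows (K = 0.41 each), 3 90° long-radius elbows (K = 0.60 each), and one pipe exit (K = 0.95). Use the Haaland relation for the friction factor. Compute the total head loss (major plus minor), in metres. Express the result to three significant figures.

H_L ≈ 5.11 m

V = 4Q/(πD²) = 1.098 m/s; V²/2g = 0.06144 m
Re = 2.92×10^5, ε/D = 2.44×10^-5 → f = 0.01462 (Haaland)
Major: h_f = f(L/D)·V²/2g = 0.01462·5422·0.06144 = 4.871 m
Minor: ΣK = 3.97; h_m = ΣK·V²/2g = 0.2439 m
Total H_L = 4.871 + 0.2439 = 5.114 m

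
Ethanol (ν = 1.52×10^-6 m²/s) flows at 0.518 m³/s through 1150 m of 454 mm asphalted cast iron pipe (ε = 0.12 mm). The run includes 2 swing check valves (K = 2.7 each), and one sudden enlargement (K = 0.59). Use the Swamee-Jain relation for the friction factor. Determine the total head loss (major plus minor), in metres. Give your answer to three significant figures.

V = 4Q/(πD²) = 3.200 m/s; V²/2g = 0.5219 m
Re = 9.56×10^5, ε/D = 2.64×10^-4 → f = 0.01546 (Swamee-Jain)
Major: h_f = f(L/D)·V²/2g = 0.01546·2533·0.5219 = 20.44 m
Minor: ΣK = 5.99; h_m = ΣK·V²/2g = 3.126 m
Total H_L = 20.44 + 3.126 = 23.56 m

H_L ≈ 23.6 m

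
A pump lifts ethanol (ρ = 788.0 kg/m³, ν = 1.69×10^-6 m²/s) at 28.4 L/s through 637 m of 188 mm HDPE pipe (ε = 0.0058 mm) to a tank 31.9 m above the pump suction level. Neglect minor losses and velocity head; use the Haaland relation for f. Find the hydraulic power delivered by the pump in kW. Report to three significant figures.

V = 4Q/(πD²) = 1.023 m/s; Re = 1.14×10^5; ε/D = 3.09×10^-5; f = 0.01749
h_f = f(L/D)V²/2g = 3.161 m
Total head H = z + h_f = 31.9 + 3.161 = 35.06 m
P_hyd = ρgQH = 788.0·9.81·0.0284·35.06 = 7.697 kW

P_hyd ≈ 7.70 kW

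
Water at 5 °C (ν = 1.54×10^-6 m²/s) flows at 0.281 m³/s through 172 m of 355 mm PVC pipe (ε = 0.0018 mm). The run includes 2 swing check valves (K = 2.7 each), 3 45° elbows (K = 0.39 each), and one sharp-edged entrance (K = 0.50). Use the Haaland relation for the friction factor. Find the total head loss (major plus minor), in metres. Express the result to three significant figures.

H_L ≈ 5.40 m

V = 4Q/(πD²) = 2.839 m/s; V²/2g = 0.4108 m
Re = 6.54×10^5, ε/D = 5.07×10^-6 → f = 0.01252 (Haaland)
Major: h_f = f(L/D)·V²/2g = 0.01252·484.5·0.4108 = 2.493 m
Minor: ΣK = 7.07; h_m = ΣK·V²/2g = 2.904 m
Total H_L = 2.493 + 2.904 = 5.397 m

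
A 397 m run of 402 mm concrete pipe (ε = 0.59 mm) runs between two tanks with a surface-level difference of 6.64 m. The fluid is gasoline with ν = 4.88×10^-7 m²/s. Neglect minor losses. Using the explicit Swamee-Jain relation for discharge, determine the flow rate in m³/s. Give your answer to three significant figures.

Swamee-Jain (Type II): Q = -0.965·√(gD⁵h_f/L)·ln[ε/(3.7D) + √(3.17ν²L/(gD³h_f))]
√(gD⁵h_f/L) = √(9.81·0.402⁵·6.64/397) = 0.04150
ε/(3.7D) = 3.97×10^-4; √(3.17ν²L/(gD³h_f)) = 8.42×10^-6
Q = -0.965·0.04150·ln(4.051×10^-4) = 0.3129 m³/s
Check: V = 2.46 m/s, Re = 2.03×10^6, f = 0.02177, h_f = 6.66 m ≈ 6.64 m ✓

Q ≈ 0.313 m³/s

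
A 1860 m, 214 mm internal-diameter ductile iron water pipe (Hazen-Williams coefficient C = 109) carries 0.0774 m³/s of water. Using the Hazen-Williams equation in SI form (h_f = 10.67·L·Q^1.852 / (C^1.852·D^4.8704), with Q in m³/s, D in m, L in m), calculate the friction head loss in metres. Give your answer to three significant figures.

h_f = 10.67·1860·0.0774^1.852 / (109^1.852·0.214^4.8704) = 53.39 m

h_f ≈ 53.4 m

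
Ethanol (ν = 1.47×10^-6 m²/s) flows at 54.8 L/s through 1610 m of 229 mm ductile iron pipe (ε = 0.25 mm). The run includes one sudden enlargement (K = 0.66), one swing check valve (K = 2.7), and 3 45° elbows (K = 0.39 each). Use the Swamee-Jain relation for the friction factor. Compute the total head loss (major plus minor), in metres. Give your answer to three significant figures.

V = 4Q/(πD²) = 1.331 m/s; V²/2g = 0.09023 m
Re = 2.07×10^5, ε/D = 0.00109 → f = 0.02150 (Swamee-Jain)
Major: h_f = f(L/D)·V²/2g = 0.02150·7031·0.09023 = 13.64 m
Minor: ΣK = 4.53; h_m = ΣK·V²/2g = 0.4087 m
Total H_L = 13.64 + 0.4087 = 14.05 m

H_L ≈ 14.0 m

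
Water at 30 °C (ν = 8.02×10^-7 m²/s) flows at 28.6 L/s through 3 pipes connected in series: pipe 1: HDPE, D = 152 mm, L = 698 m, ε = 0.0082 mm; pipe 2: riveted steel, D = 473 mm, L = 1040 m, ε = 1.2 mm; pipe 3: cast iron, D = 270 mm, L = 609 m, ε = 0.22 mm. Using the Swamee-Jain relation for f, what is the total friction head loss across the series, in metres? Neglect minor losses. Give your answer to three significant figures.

Pipe 1: V = 1.576 m/s, Re = 2.99×10^5, ε/D = 5.39×10^-5, f = 0.01499, h_1 = f(L/D)V²/2g = 8.714 m
Pipe 2: V = 0.1628 m/s, Re = 9.60×10^4, ε/D = 0.00254, f = 0.02673, h_2 = f(L/D)V²/2g = 0.07934 m
Pipe 3: V = 0.4995 m/s, Re = 1.68×10^5, ε/D = 8.15×10^-4, f = 0.02069, h_3 = f(L/D)V²/2g = 0.5934 m
Series → Q common, losses add: H = Σh = 9.387 m

H ≈ 9.39 m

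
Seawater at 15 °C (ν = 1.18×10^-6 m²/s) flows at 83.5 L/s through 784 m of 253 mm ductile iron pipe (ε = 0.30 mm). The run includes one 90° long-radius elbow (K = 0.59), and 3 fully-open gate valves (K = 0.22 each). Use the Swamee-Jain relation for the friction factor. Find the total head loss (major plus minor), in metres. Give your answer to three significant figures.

V = 4Q/(πD²) = 1.661 m/s; V²/2g = 0.1406 m
Re = 3.56×10^5, ε/D = 0.00119 → f = 0.02135 (Swamee-Jain)
Major: h_f = f(L/D)·V²/2g = 0.02135·3099·0.1406 = 9.302 m
Minor: ΣK = 1.25; h_m = ΣK·V²/2g = 0.1758 m
Total H_L = 9.302 + 0.1758 = 9.477 m

H_L ≈ 9.48 m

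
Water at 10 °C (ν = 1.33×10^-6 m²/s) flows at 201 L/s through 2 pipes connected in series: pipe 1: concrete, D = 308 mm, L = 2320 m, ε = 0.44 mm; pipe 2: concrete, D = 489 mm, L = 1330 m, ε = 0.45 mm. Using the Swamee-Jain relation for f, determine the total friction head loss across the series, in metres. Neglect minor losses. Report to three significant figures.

Pipe 1: V = 2.698 m/s, Re = 6.25×10^5, ε/D = 0.00143, f = 0.02194, h_1 = f(L/D)V²/2g = 61.30 m
Pipe 2: V = 1.070 m/s, Re = 3.94×10^5, ε/D = 9.20×10^-4, f = 0.02017, h_2 = f(L/D)V²/2g = 3.203 m
Series → Q common, losses add: H = Σh = 64.50 m

H ≈ 64.5 m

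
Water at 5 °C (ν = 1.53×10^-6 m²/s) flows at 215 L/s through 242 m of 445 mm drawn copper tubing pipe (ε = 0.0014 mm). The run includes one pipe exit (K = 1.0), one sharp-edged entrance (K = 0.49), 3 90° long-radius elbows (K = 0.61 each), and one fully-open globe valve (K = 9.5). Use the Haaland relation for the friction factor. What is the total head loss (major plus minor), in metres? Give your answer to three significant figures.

H_L ≈ 1.97 m

V = 4Q/(πD²) = 1.382 m/s; V²/2g = 0.09740 m
Re = 4.02×10^5, ε/D = 3.15×10^-6 → f = 0.01362 (Haaland)
Major: h_f = f(L/D)·V²/2g = 0.01362·543.8·0.09740 = 0.7213 m
Minor: ΣK = 12.8; h_m = ΣK·V²/2g = 1.249 m
Total H_L = 0.7213 + 1.249 = 1.970 m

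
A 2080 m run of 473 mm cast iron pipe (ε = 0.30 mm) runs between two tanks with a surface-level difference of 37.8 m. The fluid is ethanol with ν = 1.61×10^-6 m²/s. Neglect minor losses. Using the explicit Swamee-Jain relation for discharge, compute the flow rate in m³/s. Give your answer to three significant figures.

Swamee-Jain (Type II): Q = -0.965·√(gD⁵h_f/L)·ln[ε/(3.7D) + √(3.17ν²L/(gD³h_f))]
√(gD⁵h_f/L) = √(9.81·0.473⁵·37.8/2080) = 0.06497
ε/(3.7D) = 1.71×10^-4; √(3.17ν²L/(gD³h_f)) = 2.09×10^-5
Q = -0.965·0.06497·ln(1.923×10^-4) = 0.5364 m³/s
Check: V = 3.05 m/s, Re = 8.97×10^5, f = 0.01820, h_f = 38.0 m ≈ 37.8 m ✓

Q ≈ 0.536 m³/s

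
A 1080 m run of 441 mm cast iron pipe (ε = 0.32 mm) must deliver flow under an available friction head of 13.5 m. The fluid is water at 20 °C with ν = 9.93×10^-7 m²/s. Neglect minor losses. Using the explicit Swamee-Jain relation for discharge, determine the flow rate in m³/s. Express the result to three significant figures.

Q ≈ 0.369 m³/s

Swamee-Jain (Type II): Q = -0.965·√(gD⁵h_f/L)·ln[ε/(3.7D) + √(3.17ν²L/(gD³h_f))]
√(gD⁵h_f/L) = √(9.81·0.441⁵·13.5/1080) = 0.04523
ε/(3.7D) = 1.96×10^-4; √(3.17ν²L/(gD³h_f)) = 1.72×10^-5
Q = -0.965·0.04523·ln(2.134×10^-4) = 0.3689 m³/s
Check: V = 2.42 m/s, Re = 1.07×10^6, f = 0.01864, h_f = 13.6 m ≈ 13.5 m ✓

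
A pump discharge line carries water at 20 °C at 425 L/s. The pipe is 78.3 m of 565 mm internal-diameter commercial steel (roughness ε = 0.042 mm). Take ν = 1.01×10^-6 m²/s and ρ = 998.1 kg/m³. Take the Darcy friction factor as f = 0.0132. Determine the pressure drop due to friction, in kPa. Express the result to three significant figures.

V = 4Q/(πD²) = 4·0.425/(π·0.565²) = 1.695 m/s
h_f = f(L/D)V²/(2g) = 0.01320·(78.3/0.565)·1.695²/(2·9.81) = 0.2679 m
Δp = ρg·h_f = 998.1·9.81·0.2679 = 2.623 kPa

Δp ≈ 2.62 kPa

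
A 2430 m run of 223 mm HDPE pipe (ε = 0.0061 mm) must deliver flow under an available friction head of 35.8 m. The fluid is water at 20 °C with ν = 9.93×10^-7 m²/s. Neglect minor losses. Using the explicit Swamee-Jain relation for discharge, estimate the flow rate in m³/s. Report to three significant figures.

Swamee-Jain (Type II): Q = -0.965·√(gD⁵h_f/L)·ln[ε/(3.7D) + √(3.17ν²L/(gD³h_f))]
√(gD⁵h_f/L) = √(9.81·0.223⁵·35.8/2430) = 0.008928
ε/(3.7D) = 7.39×10^-6; √(3.17ν²L/(gD³h_f)) = 4.42×10^-5
Q = -0.965·0.008928·ln(5.156×10^-5) = 0.08506 m³/s
Check: V = 2.18 m/s, Re = 4.89×10^5, f = 0.01356, h_f = 35.7 m ≈ 35.8 m ✓

Q ≈ 0.0851 m³/s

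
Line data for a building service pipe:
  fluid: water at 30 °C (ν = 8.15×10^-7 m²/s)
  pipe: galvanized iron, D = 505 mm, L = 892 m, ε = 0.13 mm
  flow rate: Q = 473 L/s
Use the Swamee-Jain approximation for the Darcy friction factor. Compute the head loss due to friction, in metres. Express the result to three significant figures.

h_f ≈ 7.59 m

V = 4Q/(πD²) = 4·0.473/(π·0.505²) = 2.362 m/s
Re = VD/ν = 2.362·0.505/8.15×10^-7 = 1.46×10^6 → turbulent
ε/D = 0.13/505 = 2.57×10^-4
Swamee-Jain: f = 0.01512
h_f = f(L/D)V²/(2g) = 0.01512·(892/0.505)·2.362²/(2·9.81) = 7.590 m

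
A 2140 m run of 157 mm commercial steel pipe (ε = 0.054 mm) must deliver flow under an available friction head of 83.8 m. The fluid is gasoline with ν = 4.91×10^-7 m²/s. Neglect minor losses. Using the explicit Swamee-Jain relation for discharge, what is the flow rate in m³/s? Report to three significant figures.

Swamee-Jain (Type II): Q = -0.965·√(gD⁵h_f/L)·ln[ε/(3.7D) + √(3.17ν²L/(gD³h_f))]
√(gD⁵h_f/L) = √(9.81·0.157⁵·83.8/2140) = 0.006053
ε/(3.7D) = 9.30×10^-5; √(3.17ν²L/(gD³h_f)) = 2.27×10^-5
Q = -0.965·0.006053·ln(1.156×10^-4) = 0.05295 m³/s
Check: V = 2.74 m/s, Re = 8.75×10^5, f = 0.01622, h_f = 84.3 m ≈ 83.8 m ✓

Q ≈ 0.0530 m³/s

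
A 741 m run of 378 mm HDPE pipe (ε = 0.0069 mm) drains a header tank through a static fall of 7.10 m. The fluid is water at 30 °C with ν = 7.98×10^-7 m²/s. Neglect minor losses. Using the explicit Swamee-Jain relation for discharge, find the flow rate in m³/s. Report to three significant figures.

Q ≈ 0.276 m³/s

Swamee-Jain (Type II): Q = -0.965·√(gD⁵h_f/L)·ln[ε/(3.7D) + √(3.17ν²L/(gD³h_f))]
√(gD⁵h_f/L) = √(9.81·0.378⁵·7.10/741) = 0.02693
ε/(3.7D) = 4.93×10^-6; √(3.17ν²L/(gD³h_f)) = 1.99×10^-5
Q = -0.965·0.02693·ln(2.487×10^-5) = 0.2755 m³/s
Check: V = 2.46 m/s, Re = 1.16×10^6, f = 0.01179, h_f = 7.10 m ≈ 7.10 m ✓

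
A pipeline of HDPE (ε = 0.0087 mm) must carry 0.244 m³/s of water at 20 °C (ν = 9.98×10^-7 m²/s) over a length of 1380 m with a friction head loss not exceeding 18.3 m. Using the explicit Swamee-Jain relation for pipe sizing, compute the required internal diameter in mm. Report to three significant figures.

Swamee-Jain (Type III): D = 0.66·[ε^1.25·(LQ²/(gh_f))^4.75 + ν·Q^9.4·(L/(gh_f))^5.2]^0.04
LQ²/(gh_f) = 0.4577; L/(gh_f) = 7.687
Term 1 = ε^1.25·(…)^4.75 = 1.15×10^-8; Term 2 = ν·Q^9.4·(…)^5.2 = 7.02×10^-8
D = 0.66·(1.15×10^-8 + 7.02×10^-8)^0.04 = 0.3436 m = 344 mm
Check: V = 2.63 m/s, Re = 9.06×10^5, f = 0.01236, h_f = 17.5 m ≈ 18.3 m ✓

D ≈ 344 mm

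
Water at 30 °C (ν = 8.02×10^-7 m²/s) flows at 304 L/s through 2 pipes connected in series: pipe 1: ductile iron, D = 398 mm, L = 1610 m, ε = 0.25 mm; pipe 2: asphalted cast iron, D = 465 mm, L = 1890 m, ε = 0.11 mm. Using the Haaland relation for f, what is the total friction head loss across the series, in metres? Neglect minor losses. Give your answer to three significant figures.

H ≈ 32.0 m

Pipe 1: V = 2.444 m/s, Re = 1.21×10^6, ε/D = 6.28×10^-4, f = 0.01793, h_1 = f(L/D)V²/2g = 22.08 m
Pipe 2: V = 1.790 m/s, Re = 1.04×10^6, ε/D = 2.37×10^-4, f = 0.01496, h_2 = f(L/D)V²/2g = 9.934 m
Series → Q common, losses add: H = Σh = 32.01 m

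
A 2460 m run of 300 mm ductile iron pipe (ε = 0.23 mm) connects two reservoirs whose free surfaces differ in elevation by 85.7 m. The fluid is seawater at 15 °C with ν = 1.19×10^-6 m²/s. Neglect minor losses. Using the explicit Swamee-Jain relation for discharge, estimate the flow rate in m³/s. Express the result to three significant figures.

Q ≈ 0.233 m³/s

Swamee-Jain (Type II): Q = -0.965·√(gD⁵h_f/L)·ln[ε/(3.7D) + √(3.17ν²L/(gD³h_f))]
√(gD⁵h_f/L) = √(9.81·0.300⁵·85.7/2460) = 0.02882
ε/(3.7D) = 2.07×10^-4; √(3.17ν²L/(gD³h_f)) = 2.21×10^-5
Q = -0.965·0.02882·ln(2.293×10^-4) = 0.2331 m³/s
Check: V = 3.30 m/s, Re = 8.31×10^5, f = 0.01897, h_f = 86.2 m ≈ 85.7 m ✓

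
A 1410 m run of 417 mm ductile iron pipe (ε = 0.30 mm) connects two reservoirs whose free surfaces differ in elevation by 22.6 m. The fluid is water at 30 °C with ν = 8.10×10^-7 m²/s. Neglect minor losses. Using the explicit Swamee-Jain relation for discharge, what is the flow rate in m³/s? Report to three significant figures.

Swamee-Jain (Type II): Q = -0.965·√(gD⁵h_f/L)·ln[ε/(3.7D) + √(3.17ν²L/(gD³h_f))]
√(gD⁵h_f/L) = √(9.81·0.417⁵·22.6/1410) = 0.04453
ε/(3.7D) = 1.94×10^-4; √(3.17ν²L/(gD³h_f)) = 1.35×10^-5
Q = -0.965·0.04453·ln(2.079×10^-4) = 0.3643 m³/s
Check: V = 2.67 m/s, Re = 1.37×10^6, f = 0.01852, h_f = 22.7 m ≈ 22.6 m ✓

Q ≈ 0.364 m³/s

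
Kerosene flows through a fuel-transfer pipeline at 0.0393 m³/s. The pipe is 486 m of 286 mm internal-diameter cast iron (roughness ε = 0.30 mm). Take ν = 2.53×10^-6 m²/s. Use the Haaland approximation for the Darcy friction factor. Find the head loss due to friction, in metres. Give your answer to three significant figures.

V = 4Q/(πD²) = 4·0.0393/(π·0.286²) = 0.6117 m/s
Re = VD/ν = 0.6117·0.286/2.53×10^-6 = 6.92×10^4 → turbulent
ε/D = 0.30/286 = 0.00105
Haaland: f = 0.02295
h_f = f(L/D)V²/(2g) = 0.02295·(486/0.286)·0.6117²/(2·9.81) = 0.7439 m

h_f ≈ 0.744 m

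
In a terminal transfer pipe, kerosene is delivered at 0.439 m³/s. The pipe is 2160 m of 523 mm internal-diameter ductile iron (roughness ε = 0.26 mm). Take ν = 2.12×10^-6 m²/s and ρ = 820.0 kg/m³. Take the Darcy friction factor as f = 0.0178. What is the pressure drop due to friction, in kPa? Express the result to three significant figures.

V = 4Q/(πD²) = 4·0.439/(π·0.523²) = 2.043 m/s
h_f = f(L/D)V²/(2g) = 0.01780·(2160/0.523)·2.043²/(2·9.81) = 15.65 m
Δp = ρg·h_f = 820.0·9.81·15.65 = 125.9 kPa

Δp ≈ 126 kPa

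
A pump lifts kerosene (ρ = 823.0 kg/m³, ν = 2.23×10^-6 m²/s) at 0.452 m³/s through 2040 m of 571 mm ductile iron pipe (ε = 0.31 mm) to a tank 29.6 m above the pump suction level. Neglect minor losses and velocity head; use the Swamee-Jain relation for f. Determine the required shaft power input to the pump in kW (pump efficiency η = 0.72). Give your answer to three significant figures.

P_shaft ≈ 202 kW

V = 4Q/(πD²) = 1.765 m/s; Re = 4.52×10^5; ε/D = 5.43×10^-4; f = 0.01813
h_f = f(L/D)V²/2g = 10.29 m
Total head H = z + h_f = 29.6 + 10.29 = 39.89 m
P_hyd = ρgQH = 823.0·9.81·0.452·39.89 = 145.6 kW
P_shaft = P_hyd/η = 145.6/0.72 = 202.2 kW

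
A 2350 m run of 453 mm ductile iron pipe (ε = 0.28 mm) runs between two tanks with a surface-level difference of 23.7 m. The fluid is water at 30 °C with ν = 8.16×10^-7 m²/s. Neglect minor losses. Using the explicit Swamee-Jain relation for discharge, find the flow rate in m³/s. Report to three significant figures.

Swamee-Jain (Type II): Q = -0.965·√(gD⁵h_f/L)·ln[ε/(3.7D) + √(3.17ν²L/(gD³h_f))]
√(gD⁵h_f/L) = √(9.81·0.453⁵·23.7/2350) = 0.04344
ε/(3.7D) = 1.67×10^-4; √(3.17ν²L/(gD³h_f)) = 1.51×10^-5
Q = -0.965·0.04344·ln(1.822×10^-4) = 0.3610 m³/s
Check: V = 2.24 m/s, Re = 1.24×10^6, f = 0.01796, h_f = 23.8 m ≈ 23.7 m ✓

Q ≈ 0.361 m³/s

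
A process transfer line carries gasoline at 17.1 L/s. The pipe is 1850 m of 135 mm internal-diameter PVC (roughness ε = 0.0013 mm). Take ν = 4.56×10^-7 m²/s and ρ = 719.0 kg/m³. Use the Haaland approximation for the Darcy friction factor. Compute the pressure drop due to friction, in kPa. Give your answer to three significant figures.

V = 4Q/(πD²) = 4·0.0171/(π·0.135²) = 1.195 m/s
Re = VD/ν = 1.195·0.135/4.56×10^-7 = 3.54×10^5 → turbulent
ε/D = 0.0013/135 = 9.63×10^-6
Haaland: f = 0.01400
h_f = f(L/D)V²/(2g) = 0.01400·(1850/0.135)·1.195²/(2·9.81) = 13.95 m
Δp = ρg·h_f = 719.0·9.81·13.95 = 98.41 kPa

Δp ≈ 98.4 kPa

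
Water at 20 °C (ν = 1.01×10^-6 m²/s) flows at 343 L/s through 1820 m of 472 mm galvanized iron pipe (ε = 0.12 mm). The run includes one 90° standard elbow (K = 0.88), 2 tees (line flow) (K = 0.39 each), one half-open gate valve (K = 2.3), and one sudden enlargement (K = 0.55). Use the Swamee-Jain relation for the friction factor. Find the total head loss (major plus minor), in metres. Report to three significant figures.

V = 4Q/(πD²) = 1.960 m/s; V²/2g = 0.1959 m
Re = 9.16×10^5, ε/D = 2.54×10^-4 → f = 0.01540 (Swamee-Jain)
Major: h_f = f(L/D)·V²/2g = 0.01540·3856·0.1959 = 11.63 m
Minor: ΣK = 4.51; h_m = ΣK·V²/2g = 0.8833 m
Total H_L = 11.63 + 0.8833 = 12.51 m

H_L ≈ 12.5 m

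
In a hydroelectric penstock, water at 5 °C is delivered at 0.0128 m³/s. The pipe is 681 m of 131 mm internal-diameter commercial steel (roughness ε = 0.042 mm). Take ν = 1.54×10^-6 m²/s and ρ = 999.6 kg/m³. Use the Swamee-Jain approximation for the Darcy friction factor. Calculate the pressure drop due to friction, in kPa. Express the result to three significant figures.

Δp ≈ 47.5 kPa

V = 4Q/(πD²) = 4·0.0128/(π·0.131²) = 0.9497 m/s
Re = VD/ν = 0.9497·0.131/1.54×10^-6 = 8.08×10^4 → turbulent
ε/D = 0.042/131 = 3.21×10^-4
Swamee-Jain: f = 0.02025
h_f = f(L/D)V²/(2g) = 0.02025·(681/0.131)·0.9497²/(2·9.81) = 4.840 m
Δp = ρg·h_f = 999.6·9.81·4.840 = 47.46 kPa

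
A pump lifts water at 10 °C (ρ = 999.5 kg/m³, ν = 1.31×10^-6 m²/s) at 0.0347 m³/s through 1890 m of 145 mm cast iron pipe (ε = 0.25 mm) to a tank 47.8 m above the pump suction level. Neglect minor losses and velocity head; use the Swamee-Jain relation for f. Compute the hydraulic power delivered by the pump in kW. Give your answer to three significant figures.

V = 4Q/(πD²) = 2.101 m/s; Re = 2.33×10^5; ε/D = 0.00172; f = 0.02354
h_f = f(L/D)V²/2g = 69.05 m
Total head H = z + h_f = 47.8 + 69.05 = 116.9 m
P_hyd = ρgQH = 999.5·9.81·0.0347·116.9 = 39.76 kW

P_hyd ≈ 39.8 kW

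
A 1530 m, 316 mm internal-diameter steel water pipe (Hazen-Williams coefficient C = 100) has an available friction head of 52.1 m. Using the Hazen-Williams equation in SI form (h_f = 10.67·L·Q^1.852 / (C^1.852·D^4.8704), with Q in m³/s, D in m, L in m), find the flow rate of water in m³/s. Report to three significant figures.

Rearranging: Q = [h_f·C^1.852·D^4.8704 / (10.67·L)]^(1/1.852)
Q = [52.1·100^1.852·0.316^4.8704 / (10.67·1530)]^0.540 = 0.2170 m³/s

Q ≈ 0.217 m³/s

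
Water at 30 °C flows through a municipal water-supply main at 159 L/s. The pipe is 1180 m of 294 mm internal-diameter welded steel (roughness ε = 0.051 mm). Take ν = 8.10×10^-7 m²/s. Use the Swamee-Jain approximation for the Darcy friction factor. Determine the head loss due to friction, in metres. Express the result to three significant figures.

h_f ≈ 16.4 m

V = 4Q/(πD²) = 4·0.159/(π·0.294²) = 2.342 m/s
Re = VD/ν = 2.342·0.294/8.10×10^-7 = 8.50×10^5 → turbulent
ε/D = 0.051/294 = 1.73×10^-4
Swamee-Jain: f = 0.01462
h_f = f(L/D)V²/(2g) = 0.01462·(1180/0.294)·2.342²/(2·9.81) = 16.41 m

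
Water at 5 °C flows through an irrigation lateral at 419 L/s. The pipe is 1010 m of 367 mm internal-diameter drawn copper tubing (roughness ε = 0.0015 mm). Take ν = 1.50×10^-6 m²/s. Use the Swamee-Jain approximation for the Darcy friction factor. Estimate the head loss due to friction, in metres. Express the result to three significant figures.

h_f ≈ 25.9 m

V = 4Q/(πD²) = 4·0.419/(π·0.367²) = 3.961 m/s
Re = VD/ν = 3.961·0.367/1.50×10^-6 = 9.69×10^5 → turbulent
ε/D = 0.0015/367 = 4.09×10^-6
Swamee-Jain: f = 0.01177
h_f = f(L/D)V²/(2g) = 0.01177·(1010/0.367)·3.961²/(2·9.81) = 25.90 m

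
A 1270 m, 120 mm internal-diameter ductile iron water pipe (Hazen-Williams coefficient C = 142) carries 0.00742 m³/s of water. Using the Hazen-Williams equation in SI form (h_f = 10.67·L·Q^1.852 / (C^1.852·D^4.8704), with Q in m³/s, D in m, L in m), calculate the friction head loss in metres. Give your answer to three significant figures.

h_f = 10.67·1270·0.00742^1.852 / (142^1.852·0.120^4.8704) = 4.860 m

h_f ≈ 4.86 m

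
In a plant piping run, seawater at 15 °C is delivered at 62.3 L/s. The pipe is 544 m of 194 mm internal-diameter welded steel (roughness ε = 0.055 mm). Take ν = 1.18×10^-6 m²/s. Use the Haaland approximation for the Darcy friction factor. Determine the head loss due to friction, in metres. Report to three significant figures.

h_f ≈ 10.5 m

V = 4Q/(πD²) = 4·0.0623/(π·0.194²) = 2.108 m/s
Re = VD/ν = 2.108·0.194/1.18×10^-6 = 3.47×10^5 → turbulent
ε/D = 0.055/194 = 2.84×10^-4
Haaland: f = 0.01647
h_f = f(L/D)V²/(2g) = 0.01647·(544/0.194)·2.108²/(2·9.81) = 10.46 m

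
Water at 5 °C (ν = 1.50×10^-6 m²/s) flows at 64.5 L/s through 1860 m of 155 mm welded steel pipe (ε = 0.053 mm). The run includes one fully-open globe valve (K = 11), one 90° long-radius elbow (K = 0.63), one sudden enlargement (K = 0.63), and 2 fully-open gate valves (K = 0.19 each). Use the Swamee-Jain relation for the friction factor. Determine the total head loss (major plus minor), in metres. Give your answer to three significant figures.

H_L ≈ 130 m

V = 4Q/(πD²) = 3.418 m/s; V²/2g = 0.5955 m
Re = 3.53×10^5, ε/D = 3.42×10^-4 → f = 0.01712 (Swamee-Jain)
Major: h_f = f(L/D)·V²/2g = 0.01712·12000·0.5955 = 122.3 m
Minor: ΣK = 12.6; h_m = ΣK·V²/2g = 7.528 m
Total H_L = 122.3 + 7.528 = 129.8 m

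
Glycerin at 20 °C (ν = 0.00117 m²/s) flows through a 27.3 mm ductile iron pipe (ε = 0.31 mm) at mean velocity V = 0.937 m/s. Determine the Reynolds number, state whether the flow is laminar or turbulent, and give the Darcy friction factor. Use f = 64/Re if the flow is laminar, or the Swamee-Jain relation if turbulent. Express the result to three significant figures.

Re = VD/ν = 0.9370·0.0273/0.00117 = 21.9
Re < 2300 → laminar → f = 64/Re = 2.927

Re ≈ 21.9; laminar; f = 64/Re ≈ 2.93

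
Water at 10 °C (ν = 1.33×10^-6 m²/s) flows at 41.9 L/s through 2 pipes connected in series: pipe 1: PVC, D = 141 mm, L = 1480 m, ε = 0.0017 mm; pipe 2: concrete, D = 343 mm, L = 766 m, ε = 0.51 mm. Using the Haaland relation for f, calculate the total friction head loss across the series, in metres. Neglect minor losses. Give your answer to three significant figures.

Pipe 1: V = 2.683 m/s, Re = 2.84×10^5, ε/D = 1.21×10^-5, f = 0.01458, h_1 = f(L/D)V²/2g = 56.17 m
Pipe 2: V = 0.4535 m/s, Re = 1.17×10^5, ε/D = 0.00149, f = 0.02329, h_2 = f(L/D)V²/2g = 0.5452 m
Series → Q common, losses add: H = Σh = 56.71 m

H ≈ 56.7 m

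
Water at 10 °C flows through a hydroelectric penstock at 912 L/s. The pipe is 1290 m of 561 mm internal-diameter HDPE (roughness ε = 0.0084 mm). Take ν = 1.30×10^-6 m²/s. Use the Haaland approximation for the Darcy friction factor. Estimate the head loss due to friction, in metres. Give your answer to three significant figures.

h_f ≈ 17.7 m

V = 4Q/(πD²) = 4·0.912/(π·0.561²) = 3.690 m/s
Re = VD/ν = 3.690·0.561/1.30×10^-6 = 1.59×10^6 → turbulent
ε/D = 0.0084/561 = 1.50×10^-5
Haaland: f = 0.01111
h_f = f(L/D)V²/(2g) = 0.01111·(1290/0.561)·3.690²/(2·9.81) = 17.73 m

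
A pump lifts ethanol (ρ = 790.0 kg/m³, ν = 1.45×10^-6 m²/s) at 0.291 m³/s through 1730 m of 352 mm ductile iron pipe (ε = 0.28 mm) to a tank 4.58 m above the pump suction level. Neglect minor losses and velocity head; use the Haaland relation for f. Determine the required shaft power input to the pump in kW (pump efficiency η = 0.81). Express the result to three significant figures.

P_shaft ≈ 132 kW

V = 4Q/(πD²) = 2.990 m/s; Re = 7.26×10^5; ε/D = 7.95×10^-4; f = 0.01905
h_f = f(L/D)V²/2g = 42.68 m
Total head H = z + h_f = 4.58 + 42.68 = 47.26 m
P_hyd = ρgQH = 790.0·9.81·0.291·47.26 = 106.6 kW
P_shaft = P_hyd/η = 106.6/0.81 = 131.6 kW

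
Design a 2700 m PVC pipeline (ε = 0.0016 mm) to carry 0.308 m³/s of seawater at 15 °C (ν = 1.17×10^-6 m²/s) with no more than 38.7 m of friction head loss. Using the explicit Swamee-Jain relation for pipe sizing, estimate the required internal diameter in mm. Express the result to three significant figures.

D ≈ 369 mm

Swamee-Jain (Type III): D = 0.66·[ε^1.25·(LQ²/(gh_f))^4.75 + ν·Q^9.4·(L/(gh_f))^5.2]^0.04
LQ²/(gh_f) = 0.6747; L/(gh_f) = 7.112
Term 1 = ε^1.25·(…)^4.75 = 8.78×10^-9; Term 2 = ν·Q^9.4·(…)^5.2 = 4.91×10^-7
D = 0.66·(8.78×10^-9 + 4.91×10^-7)^0.04 = 0.3694 m = 369 mm
Check: V = 2.87 m/s, Re = 9.07×10^5, f = 0.01190, h_f = 36.6 m ≈ 38.7 m ✓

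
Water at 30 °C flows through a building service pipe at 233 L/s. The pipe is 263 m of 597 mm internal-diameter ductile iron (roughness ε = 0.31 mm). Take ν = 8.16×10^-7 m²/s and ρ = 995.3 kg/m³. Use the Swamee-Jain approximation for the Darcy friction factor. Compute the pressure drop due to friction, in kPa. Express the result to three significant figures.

V = 4Q/(πD²) = 4·0.233/(π·0.597²) = 0.8324 m/s
Re = VD/ν = 0.8324·0.597/8.16×10^-7 = 6.09×10^5 → turbulent
ε/D = 0.31/597 = 5.19×10^-4
Swamee-Jain: f = 0.01774
h_f = f(L/D)V²/(2g) = 0.01774·(263/0.597)·0.8324²/(2·9.81) = 0.2759 m
Δp = ρg·h_f = 995.3·9.81·0.2759 = 2.694 kPa

Δp ≈ 2.69 kPa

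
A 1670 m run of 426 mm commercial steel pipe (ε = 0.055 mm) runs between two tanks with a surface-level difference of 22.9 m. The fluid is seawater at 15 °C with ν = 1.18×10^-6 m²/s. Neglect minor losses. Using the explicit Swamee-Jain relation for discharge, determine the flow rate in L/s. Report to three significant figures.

Q ≈ 411 L/s

Swamee-Jain (Type II): Q = -0.965·√(gD⁵h_f/L)·ln[ε/(3.7D) + √(3.17ν²L/(gD³h_f))]
√(gD⁵h_f/L) = √(9.81·0.426⁵·22.9/1670) = 0.04344
ε/(3.7D) = 3.49×10^-5; √(3.17ν²L/(gD³h_f)) = 2.06×10^-5
Q = -0.965·0.04344·ln(5.550×10^-5) = 0.4108 m³/s
Check: V = 2.88 m/s, Re = 1.04×10^6, f = 0.01388, h_f = 23.0 m ≈ 22.9 m ✓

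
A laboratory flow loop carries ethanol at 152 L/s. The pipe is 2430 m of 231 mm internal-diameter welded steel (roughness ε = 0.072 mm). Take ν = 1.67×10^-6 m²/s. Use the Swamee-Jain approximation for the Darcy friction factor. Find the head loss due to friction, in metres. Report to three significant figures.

h_f ≈ 116 m

V = 4Q/(πD²) = 4·0.152/(π·0.231²) = 3.627 m/s
Re = VD/ν = 3.627·0.231/1.67×10^-6 = 5.02×10^5 → turbulent
ε/D = 0.072/231 = 3.12×10^-4
Swamee-Jain: f = 0.01646
h_f = f(L/D)V²/(2g) = 0.01646·(2430/0.231)·3.627²/(2·9.81) = 116.1 m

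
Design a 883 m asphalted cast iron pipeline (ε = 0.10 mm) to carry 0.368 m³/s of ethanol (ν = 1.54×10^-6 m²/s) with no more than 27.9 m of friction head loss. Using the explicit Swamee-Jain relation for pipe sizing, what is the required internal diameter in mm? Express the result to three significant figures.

Swamee-Jain (Type III): D = 0.66·[ε^1.25·(LQ²/(gh_f))^4.75 + ν·Q^9.4·(L/(gh_f))^5.2]^0.04
LQ²/(gh_f) = 0.4369; L/(gh_f) = 3.226
Term 1 = ε^1.25·(…)^4.75 = 1.96×10^-7; Term 2 = ν·Q^9.4·(…)^5.2 = 5.65×10^-8
D = 0.66·(1.96×10^-7 + 5.65×10^-8)^0.04 = 0.3594 m = 359 mm
Check: V = 3.63 m/s, Re = 8.46×10^5, f = 0.01568, h_f = 25.8 m ≈ 27.9 m ✓

D ≈ 359 mm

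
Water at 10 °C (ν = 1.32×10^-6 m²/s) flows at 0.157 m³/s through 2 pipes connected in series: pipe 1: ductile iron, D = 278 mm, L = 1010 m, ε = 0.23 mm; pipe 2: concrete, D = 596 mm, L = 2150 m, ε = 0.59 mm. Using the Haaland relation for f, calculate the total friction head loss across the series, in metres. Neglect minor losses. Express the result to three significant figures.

Pipe 1: V = 2.587 m/s, Re = 5.45×10^5, ε/D = 8.27×10^-4, f = 0.01935, h_1 = f(L/D)V²/2g = 23.97 m
Pipe 2: V = 0.5628 m/s, Re = 2.54×10^5, ε/D = 9.90×10^-4, f = 0.02063, h_2 = f(L/D)V²/2g = 1.201 m
Series → Q common, losses add: H = Σh = 25.17 m

H ≈ 25.2 m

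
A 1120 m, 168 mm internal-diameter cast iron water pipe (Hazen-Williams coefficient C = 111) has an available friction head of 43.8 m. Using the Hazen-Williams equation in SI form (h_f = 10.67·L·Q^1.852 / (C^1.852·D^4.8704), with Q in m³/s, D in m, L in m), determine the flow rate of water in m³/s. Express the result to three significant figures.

Rearranging: Q = [h_f·C^1.852·D^4.8704 / (10.67·L)]^(1/1.852)
Q = [43.8·111^1.852·0.168^4.8704 / (10.67·1120)]^0.540 = 0.04929 m³/s

Q ≈ 0.0493 m³/s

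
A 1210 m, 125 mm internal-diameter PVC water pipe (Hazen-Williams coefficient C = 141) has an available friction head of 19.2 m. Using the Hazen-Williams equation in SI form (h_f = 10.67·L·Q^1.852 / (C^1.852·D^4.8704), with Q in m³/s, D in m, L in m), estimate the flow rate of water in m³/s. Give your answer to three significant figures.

Rearranging: Q = [h_f·C^1.852·D^4.8704 / (10.67·L)]^(1/1.852)
Q = [19.2·141^1.852·0.125^4.8704 / (10.67·1210)]^0.540 = 0.01768 m³/s

Q ≈ 0.0177 m³/s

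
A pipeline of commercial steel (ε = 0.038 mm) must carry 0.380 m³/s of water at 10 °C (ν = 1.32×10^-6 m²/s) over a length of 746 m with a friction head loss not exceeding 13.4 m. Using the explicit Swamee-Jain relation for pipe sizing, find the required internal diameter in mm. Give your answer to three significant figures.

D ≈ 393 mm

Swamee-Jain (Type III): D = 0.66·[ε^1.25·(LQ²/(gh_f))^4.75 + ν·Q^9.4·(L/(gh_f))^5.2]^0.04
LQ²/(gh_f) = 0.8195; L/(gh_f) = 5.675
Term 1 = ε^1.25·(…)^4.75 = 1.16×10^-6; Term 2 = ν·Q^9.4·(…)^5.2 = 1.23×10^-6
D = 0.66·(1.16×10^-6 + 1.23×10^-6)^0.04 = 0.3933 m = 393 mm
Check: V = 3.13 m/s, Re = 9.32×10^5, f = 0.01354, h_f = 12.8 m ≈ 13.4 m ✓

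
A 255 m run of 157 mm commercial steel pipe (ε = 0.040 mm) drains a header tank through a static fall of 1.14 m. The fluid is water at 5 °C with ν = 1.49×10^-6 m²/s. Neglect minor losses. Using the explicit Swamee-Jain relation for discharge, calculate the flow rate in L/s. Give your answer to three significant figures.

Q ≈ 16.2 L/s

Swamee-Jain (Type II): Q = -0.965·√(gD⁵h_f/L)·ln[ε/(3.7D) + √(3.17ν²L/(gD³h_f))]
√(gD⁵h_f/L) = √(9.81·0.157⁵·1.14/255) = 0.002045
ε/(3.7D) = 6.89×10^-5; √(3.17ν²L/(gD³h_f)) = 2.04×10^-4
Q = -0.965·0.002045·ln(2.725×10^-4) = 0.01620 m³/s
Check: V = 0.837 m/s, Re = 8.82×10^4, f = 0.01967, h_f = 1.14 m ≈ 1.14 m ✓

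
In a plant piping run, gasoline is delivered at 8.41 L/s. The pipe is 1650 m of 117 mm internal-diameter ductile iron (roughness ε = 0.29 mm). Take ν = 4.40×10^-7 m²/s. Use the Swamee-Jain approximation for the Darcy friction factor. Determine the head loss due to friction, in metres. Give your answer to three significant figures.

V = 4Q/(πD²) = 4·0.00841/(π·0.117²) = 0.7822 m/s
Re = VD/ν = 0.7822·0.117/4.40×10^-7 = 2.08×10^5 → turbulent
ε/D = 0.29/117 = 0.00248
Swamee-Jain: f = 0.02573
h_f = f(L/D)V²/(2g) = 0.02573·(1650/0.117)·0.7822²/(2·9.81) = 11.32 m

h_f ≈ 11.3 m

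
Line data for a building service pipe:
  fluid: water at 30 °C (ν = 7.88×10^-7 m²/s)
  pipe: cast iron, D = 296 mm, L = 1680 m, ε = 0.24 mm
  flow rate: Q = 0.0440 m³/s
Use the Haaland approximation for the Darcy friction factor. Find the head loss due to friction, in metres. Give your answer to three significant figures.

V = 4Q/(πD²) = 4·0.0440/(π·0.296²) = 0.6394 m/s
Re = VD/ν = 0.6394·0.296/7.88×10^-7 = 2.40×10^5 → turbulent
ε/D = 0.24/296 = 8.11×10^-4
Haaland: f = 0.01991
h_f = f(L/D)V²/(2g) = 0.01991·(1680/0.296)·0.6394²/(2·9.81) = 2.354 m

h_f ≈ 2.35 m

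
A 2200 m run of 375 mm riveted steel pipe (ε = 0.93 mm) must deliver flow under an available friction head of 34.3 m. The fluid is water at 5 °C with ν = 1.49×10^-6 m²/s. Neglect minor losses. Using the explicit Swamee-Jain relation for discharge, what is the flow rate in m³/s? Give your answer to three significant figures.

Q ≈ 0.236 m³/s

Swamee-Jain (Type II): Q = -0.965·√(gD⁵h_f/L)·ln[ε/(3.7D) + √(3.17ν²L/(gD³h_f))]
√(gD⁵h_f/L) = √(9.81·0.375⁵·34.3/2200) = 0.03368
ε/(3.7D) = 6.70×10^-4; √(3.17ν²L/(gD³h_f)) = 2.95×10^-5
Q = -0.965·0.03368·ln(6.998×10^-4) = 0.2361 m³/s
Check: V = 2.14 m/s, Re = 5.38×10^5, f = 0.02522, h_f = 34.5 m ≈ 34.3 m ✓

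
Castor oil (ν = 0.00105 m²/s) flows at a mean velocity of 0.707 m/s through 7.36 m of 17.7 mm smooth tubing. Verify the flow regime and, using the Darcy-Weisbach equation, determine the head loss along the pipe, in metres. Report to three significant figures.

Re = VD/ν = 0.707·0.01770/0.00105 = 11.9 → laminar (Re < 2300)
f = 64/Re = 5.370
h_f = f(L/D)V²/(2g) = 5.370·(7.36/0.01770)·0.707²/(2·9.81) = 56.89 m

h_f ≈ 56.9 m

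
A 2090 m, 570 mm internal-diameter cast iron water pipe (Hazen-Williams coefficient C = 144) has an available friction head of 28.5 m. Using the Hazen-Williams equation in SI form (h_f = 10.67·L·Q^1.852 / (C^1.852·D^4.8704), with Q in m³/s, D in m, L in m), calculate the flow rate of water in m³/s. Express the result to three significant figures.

Rearranging: Q = [h_f·C^1.852·D^4.8704 / (10.67·L)]^(1/1.852)
Q = [28.5·144^1.852·0.570^4.8704 / (10.67·2090)]^0.540 = 0.8995 m³/s

Q ≈ 0.900 m³/s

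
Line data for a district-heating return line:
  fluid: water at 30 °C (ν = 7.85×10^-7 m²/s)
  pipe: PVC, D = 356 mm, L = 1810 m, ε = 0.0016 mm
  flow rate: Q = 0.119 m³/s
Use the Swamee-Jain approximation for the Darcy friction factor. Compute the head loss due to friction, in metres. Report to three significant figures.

h_f ≈ 4.81 m

V = 4Q/(πD²) = 4·0.119/(π·0.356²) = 1.196 m/s
Re = VD/ν = 1.196·0.356/7.85×10^-7 = 5.42×10^5 → turbulent
ε/D = 0.0016/356 = 4.49×10^-6
Swamee-Jain: f = 0.01298
h_f = f(L/D)V²/(2g) = 0.01298·(1810/0.356)·1.196²/(2·9.81) = 4.807 m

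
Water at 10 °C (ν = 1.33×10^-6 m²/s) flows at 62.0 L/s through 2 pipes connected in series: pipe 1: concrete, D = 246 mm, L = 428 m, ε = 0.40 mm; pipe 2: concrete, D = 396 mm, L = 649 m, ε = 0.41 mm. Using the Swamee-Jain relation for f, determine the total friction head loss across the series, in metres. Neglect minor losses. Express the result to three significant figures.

H ≈ 3.96 m

Pipe 1: V = 1.304 m/s, Re = 2.41×10^5, ε/D = 0.00163, f = 0.02320, h_1 = f(L/D)V²/2g = 3.501 m
Pipe 2: V = 0.5034 m/s, Re = 1.50×10^5, ε/D = 0.00104, f = 0.02173, h_2 = f(L/D)V²/2g = 0.4601 m
Series → Q common, losses add: H = Σh = 3.961 m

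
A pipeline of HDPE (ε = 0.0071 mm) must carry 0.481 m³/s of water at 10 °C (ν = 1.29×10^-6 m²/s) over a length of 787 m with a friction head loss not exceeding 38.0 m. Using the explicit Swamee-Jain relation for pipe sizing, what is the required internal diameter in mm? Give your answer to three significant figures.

D ≈ 343 mm

Swamee-Jain (Type III): D = 0.66·[ε^1.25·(LQ²/(gh_f))^4.75 + ν·Q^9.4·(L/(gh_f))^5.2]^0.04
LQ²/(gh_f) = 0.4884; L/(gh_f) = 2.111
Term 1 = ε^1.25·(…)^4.75 = 1.22×10^-8; Term 2 = ν·Q^9.4·(…)^5.2 = 6.46×10^-8
D = 0.66·(1.22×10^-8 + 6.46×10^-8)^0.04 = 0.3427 m = 343 mm
Check: V = 5.21 m/s, Re = 1.39×10^6, f = 0.01159, h_f = 36.9 m ≈ 38.0 m ✓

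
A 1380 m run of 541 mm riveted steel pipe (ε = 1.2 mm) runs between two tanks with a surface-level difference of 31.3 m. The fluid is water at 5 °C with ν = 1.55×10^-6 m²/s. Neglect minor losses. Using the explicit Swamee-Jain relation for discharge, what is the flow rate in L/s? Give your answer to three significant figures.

Q ≈ 725 L/s

Swamee-Jain (Type II): Q = -0.965·√(gD⁵h_f/L)·ln[ε/(3.7D) + √(3.17ν²L/(gD³h_f))]
√(gD⁵h_f/L) = √(9.81·0.541⁵·31.3/1380) = 0.1015
ε/(3.7D) = 5.99×10^-4; √(3.17ν²L/(gD³h_f)) = 1.47×10^-5
Q = -0.965·0.1015·ln(6.142×10^-4) = 0.7247 m³/s
Check: V = 3.15 m/s, Re = 1.10×10^6, f = 0.02430, h_f = 31.4 m ≈ 31.3 m ✓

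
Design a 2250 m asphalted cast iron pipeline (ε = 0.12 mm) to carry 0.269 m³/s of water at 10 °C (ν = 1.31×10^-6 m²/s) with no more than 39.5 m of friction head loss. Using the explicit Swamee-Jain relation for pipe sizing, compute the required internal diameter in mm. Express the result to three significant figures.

D ≈ 360 mm

Swamee-Jain (Type III): D = 0.66·[ε^1.25·(LQ²/(gh_f))^4.75 + ν·Q^9.4·(L/(gh_f))^5.2]^0.04
LQ²/(gh_f) = 0.4202; L/(gh_f) = 5.807
Term 1 = ε^1.25·(…)^4.75 = 2.04×10^-7; Term 2 = ν·Q^9.4·(…)^5.2 = 5.36×10^-8
D = 0.66·(2.04×10^-7 + 5.36×10^-8)^0.04 = 0.3598 m = 360 mm
Check: V = 2.65 m/s, Re = 7.27×10^5, f = 0.01628, h_f = 36.3 m ≈ 39.5 m ✓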